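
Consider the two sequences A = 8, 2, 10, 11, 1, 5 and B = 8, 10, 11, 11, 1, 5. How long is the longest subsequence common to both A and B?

5

Backtracking the LCS table gives one alignment: 8 (A1,B1) → 10 (A3,B2) → 11 (A4,B4) → 1 (A5,B5) → 5 (A6,B6).
So the longest common subsequence has length 5.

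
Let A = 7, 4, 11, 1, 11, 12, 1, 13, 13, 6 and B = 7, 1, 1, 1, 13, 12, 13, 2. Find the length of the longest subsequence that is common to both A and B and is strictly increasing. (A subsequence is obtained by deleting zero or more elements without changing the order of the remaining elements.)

3

A longest common strictly increasing subsequence is 7, 12, 13 (length 3); it appears in order in both A and B, and no longer such subsequence exists.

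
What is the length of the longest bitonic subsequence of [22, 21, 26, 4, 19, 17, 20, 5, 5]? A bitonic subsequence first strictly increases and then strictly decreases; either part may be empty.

One longest bitonic subsequence is 22, 21, 19, 17, 5 (positions 1,2,5,6,9): it rises to 22 then falls. Length 5 is optimal.

5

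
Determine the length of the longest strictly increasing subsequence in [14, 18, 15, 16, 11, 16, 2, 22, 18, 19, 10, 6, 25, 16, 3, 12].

One longest increasing subsequence is 14, 15, 16, 18, 19, 25 (positions 1,3,4,9,10,13), of length 6; no longer one exists.

6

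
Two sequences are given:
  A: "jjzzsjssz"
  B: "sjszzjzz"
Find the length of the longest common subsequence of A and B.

A longest common subsequence is jzzjz (length 5); the LCS DP confirms no longer common subsequence exists.

5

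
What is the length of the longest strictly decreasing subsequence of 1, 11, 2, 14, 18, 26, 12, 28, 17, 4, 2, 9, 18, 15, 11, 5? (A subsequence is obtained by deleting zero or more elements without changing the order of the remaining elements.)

Scanning left to right, the best length ending at each element is: 1→1, 11→1, 2→2, 14→1, 18→1, 26→1, 12→2, 28→1, 17→2, 4→3, 2→4, 9→3, 18→2, 15→3, 11→4, 5→5.
So the longest decreasing subsequence has length 5, e.g. 18, 17, 15, 11, 5.

5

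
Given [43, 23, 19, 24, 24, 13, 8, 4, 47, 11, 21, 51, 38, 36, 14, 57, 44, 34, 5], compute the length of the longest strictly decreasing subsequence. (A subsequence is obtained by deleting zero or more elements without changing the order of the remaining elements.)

One longest decreasing subsequence is 43, 23, 19, 13, 8, 4 (positions 1,2,3,6,7,8), of length 6; no longer one exists.

6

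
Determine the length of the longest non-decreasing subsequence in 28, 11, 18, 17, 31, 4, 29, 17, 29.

4

Scanning left to right, the best length ending at each element is: 28→1, 11→1, 18→2, 17→2, 31→3, 4→1, 29→3, 17→3, 29→4.
So the longest non-decreasing subsequence has length 4, e.g. 11, 18, 29, 29.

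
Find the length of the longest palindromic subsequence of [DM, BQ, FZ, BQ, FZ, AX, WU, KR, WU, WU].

3

One longest palindromic subsequence is WU WU WU (positions 7,9,10); it reads the same forward and backward, and the interval DP gives dp[1][10] = 3.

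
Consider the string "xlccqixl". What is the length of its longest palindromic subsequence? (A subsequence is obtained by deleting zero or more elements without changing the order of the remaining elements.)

4

One longest palindromic subsequence is lccl (positions 2,3,4,8); it reads the same forward and backward, and the interval DP gives dp[1][8] = 4.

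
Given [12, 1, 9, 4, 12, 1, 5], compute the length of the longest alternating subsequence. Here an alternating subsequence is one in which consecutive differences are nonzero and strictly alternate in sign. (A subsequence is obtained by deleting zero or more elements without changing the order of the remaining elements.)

7

Track the best alternating length ending on an up-step vs a down-step at each position: up/down = 1/1, 1/2, 3/2, 3/4, 5/1, 1/6, 7/6.
The maximum over both is 7; one such subsequence is 12, 1, 9, 4, 12, 1, 5.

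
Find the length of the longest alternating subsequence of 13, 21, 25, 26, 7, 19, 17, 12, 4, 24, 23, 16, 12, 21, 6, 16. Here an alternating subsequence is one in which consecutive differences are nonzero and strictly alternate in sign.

Track the best alternating length ending on an up-step vs a down-step at each position: up/down = 1/1, 2/1, 2/1, 2/1, 1/3, 4/3, 4/5, 4/5, 1/5, 6/3, 6/7, 6/7, 6/7, 8/7, 6/9, 10/9.
The maximum over both is 10; one such subsequence is 13, 21, 7, 19, 17, 24, 16, 21, 6, 16.

10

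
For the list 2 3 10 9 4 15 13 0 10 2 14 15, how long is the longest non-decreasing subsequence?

6

Let dp[i] be the longest non-decreasing subsequence ending at position i. Then dp = [1, 2, 3, 3, 3, 4, 4, 1, 4, 2, 5, 6].
The maximum is 6; one witness is 2, 3, 10, 13, 14, 15 at positions 1,2,3,7,11,12.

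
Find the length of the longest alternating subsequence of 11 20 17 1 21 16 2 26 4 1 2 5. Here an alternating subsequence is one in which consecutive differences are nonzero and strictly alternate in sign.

A longest alternating subsequence is 11, 20, 17, 21, 16, 26, 1, 2 (positions 1,2,3,5,6,8,10,11); its 7 consecutive differences strictly alternate in sign, and length 8 is optimal.

8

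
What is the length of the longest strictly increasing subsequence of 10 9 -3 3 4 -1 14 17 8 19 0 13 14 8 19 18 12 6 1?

One longest increasing subsequence is -3, 3, 4, 8, 13, 14, 19 (positions 3,4,5,9,12,13,15), of length 7; no longer one exists.

7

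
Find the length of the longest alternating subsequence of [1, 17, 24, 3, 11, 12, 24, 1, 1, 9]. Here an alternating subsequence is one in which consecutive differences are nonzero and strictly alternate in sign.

6

Track the best alternating length ending on an up-step vs a down-step at each position: up/down = 1/1, 2/1, 2/1, 2/3, 4/3, 4/3, 4/1, 1/5, 1/5, 6/5.
The maximum over both is 6; one such subsequence is 1, 17, 3, 11, 1, 9.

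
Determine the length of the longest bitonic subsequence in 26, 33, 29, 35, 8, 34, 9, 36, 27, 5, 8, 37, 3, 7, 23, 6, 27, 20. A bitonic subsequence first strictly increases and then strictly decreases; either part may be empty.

Let inc[i] be the LIS ending at i and dec[i] the longest strictly decreasing subsequence starting at i. inc = [1, 2, 2, 3, 1, 3, 2, 4, 3, 1, 2, 5, 1, 2, 3, 2, 4, 3], dec = [5, 6, 5, 6, 3, 5, 4, 5, 4, 2, 3, 3, 1, 2, 2, 1, 2, 1].
max_i inc[i]+dec[i]−1 = 8, with one witness 26, 33, 35, 34, 27, 8, 7, 6.

8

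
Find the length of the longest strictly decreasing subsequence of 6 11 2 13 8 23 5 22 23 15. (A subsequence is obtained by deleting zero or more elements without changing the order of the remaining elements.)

3

Let dp[i] be the longest decreasing subsequence ending at position i. Then dp = [1, 1, 2, 1, 2, 1, 3, 2, 1, 3].
The maximum is 3; one witness is 11, 8, 5 at positions 2,5,7.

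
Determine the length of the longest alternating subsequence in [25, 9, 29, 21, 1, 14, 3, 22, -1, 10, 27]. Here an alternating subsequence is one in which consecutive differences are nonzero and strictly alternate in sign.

Track the best alternating length ending on an up-step vs a down-step at each position: up/down = 1/1, 1/2, 3/1, 3/4, 1/4, 5/4, 5/6, 7/4, 1/8, 9/8, 9/4.
The maximum over both is 9; one such subsequence is 25, 9, 29, 1, 14, 3, 22, -1, 10.

9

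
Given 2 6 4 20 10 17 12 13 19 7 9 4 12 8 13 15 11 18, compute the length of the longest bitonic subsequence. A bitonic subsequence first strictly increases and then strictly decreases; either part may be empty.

8

Let inc[i] be the LIS ending at i and dec[i] the longest strictly decreasing subsequence starting at i. inc = [1, 2, 2, 3, 3, 4, 4, 5, 6, 3, 4, 2, 5, 4, 6, 7, 5, 8], dec = [1, 2, 1, 5, 3, 4, 3, 3, 3, 2, 2, 1, 2, 1, 2, 2, 1, 1].
max_i inc[i]+dec[i]−1 = 8, with one witness 2, 6, 10, 12, 13, 19, 15, 11.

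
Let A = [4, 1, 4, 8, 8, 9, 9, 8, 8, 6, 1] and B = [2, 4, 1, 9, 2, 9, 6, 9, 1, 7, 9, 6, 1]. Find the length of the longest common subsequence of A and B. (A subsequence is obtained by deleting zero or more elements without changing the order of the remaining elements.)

A longest common subsequence is 4, 1, 9, 9, 6, 1 (length 6); the LCS DP confirms no longer common subsequence exists.

6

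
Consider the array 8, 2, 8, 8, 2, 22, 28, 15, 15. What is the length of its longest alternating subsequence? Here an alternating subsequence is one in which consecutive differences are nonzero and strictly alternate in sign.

6

A longest alternating subsequence is 8, 2, 8, 2, 22, 15 (positions 1,2,3,5,6,8); its 5 consecutive differences strictly alternate in sign, and length 6 is optimal.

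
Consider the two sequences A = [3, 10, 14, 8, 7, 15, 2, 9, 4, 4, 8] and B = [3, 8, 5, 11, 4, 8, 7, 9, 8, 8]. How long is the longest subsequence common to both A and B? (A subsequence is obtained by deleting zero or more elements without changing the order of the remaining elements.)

A longest common subsequence is 3, 8, 7, 9, 8 (length 5); the LCS DP confirms no longer common subsequence exists.

5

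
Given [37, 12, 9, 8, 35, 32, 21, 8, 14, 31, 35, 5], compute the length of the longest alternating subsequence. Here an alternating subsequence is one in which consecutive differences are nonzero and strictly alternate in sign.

Track the best alternating length ending on an up-step vs a down-step at each position: up/down = 1/1, 1/2, 1/2, 1/2, 3/2, 3/4, 3/4, 1/4, 5/4, 5/4, 5/2, 1/6.
The maximum over both is 6; one such subsequence is 37, 12, 35, 8, 14, 5.

6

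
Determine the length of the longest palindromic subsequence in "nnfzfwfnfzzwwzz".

7

One longest palindromic subsequence is zwfnfwz (positions 4,6,7,8,9,13,15); it reads the same forward and backward, and the interval DP gives dp[1][15] = 7.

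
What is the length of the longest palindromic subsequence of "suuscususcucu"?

Using dp[i][j] = 2 + dp[i+1][j−1] if the ends match, else max(dp[i+1][j], dp[i][j−1]):
dp[1][13] = 9. A witness is ucususucu at positions 2,5,6,7,8,9,11,12,13.

9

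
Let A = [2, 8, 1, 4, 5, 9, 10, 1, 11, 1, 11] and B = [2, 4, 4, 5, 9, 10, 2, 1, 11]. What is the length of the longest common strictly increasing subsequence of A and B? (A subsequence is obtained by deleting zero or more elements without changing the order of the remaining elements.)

6

For each value that appears in both, track the longest common increasing run ending there.
The best achievable length is 6; one witness is 2, 4, 5, 9, 10, 11 (A-positions 1,4,5,6,7,9, B-positions 1,2,4,5,6,9).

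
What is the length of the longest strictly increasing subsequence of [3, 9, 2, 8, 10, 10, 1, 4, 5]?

One longest increasing subsequence is 3, 9, 10 (positions 1,2,5), of length 3; no longer one exists.

3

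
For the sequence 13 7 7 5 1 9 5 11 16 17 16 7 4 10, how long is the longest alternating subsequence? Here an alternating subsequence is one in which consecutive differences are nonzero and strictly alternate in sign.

A longest alternating subsequence is 13, 7, 9, 5, 11, 7, 10 (positions 1,2,6,7,8,12,14); its 6 consecutive differences strictly alternate in sign, and length 7 is optimal.

7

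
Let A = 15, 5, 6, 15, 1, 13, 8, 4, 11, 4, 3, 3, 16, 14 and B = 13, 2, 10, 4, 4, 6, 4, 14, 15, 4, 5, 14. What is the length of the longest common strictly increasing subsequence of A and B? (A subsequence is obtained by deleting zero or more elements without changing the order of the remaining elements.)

2

A longest common strictly increasing subsequence is 13, 14 (length 2); it appears in order in both A and B, and no longer such subsequence exists.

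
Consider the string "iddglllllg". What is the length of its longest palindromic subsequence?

Using dp[i][j] = 2 + dp[i+1][j−1] if the ends match, else max(dp[i+1][j], dp[i][j−1]):
dp[1][10] = 7. A witness is glllllg at positions 4,5,6,7,8,9,10.

7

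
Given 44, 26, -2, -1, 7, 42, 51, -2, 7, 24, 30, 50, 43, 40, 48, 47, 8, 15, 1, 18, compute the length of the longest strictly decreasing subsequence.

One longest decreasing subsequence is 51, 50, 43, 40, 8, 1 (positions 7,12,13,14,17,19), of length 6; no longer one exists.

6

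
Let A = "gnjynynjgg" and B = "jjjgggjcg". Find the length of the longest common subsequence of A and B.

Backtracking the LCS table gives one alignment: j (A3,B2) → j (A8,B3) → g (A9,B6) → g (A10,B9).
So the longest common subsequence has length 4.

4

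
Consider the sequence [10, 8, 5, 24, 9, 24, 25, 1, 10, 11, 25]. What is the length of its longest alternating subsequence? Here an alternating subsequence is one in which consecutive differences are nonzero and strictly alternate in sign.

7

A longest alternating subsequence is 10, 8, 24, 9, 24, 1, 10 (positions 1,2,4,5,6,8,9); its 6 consecutive differences strictly alternate in sign, and length 7 is optimal.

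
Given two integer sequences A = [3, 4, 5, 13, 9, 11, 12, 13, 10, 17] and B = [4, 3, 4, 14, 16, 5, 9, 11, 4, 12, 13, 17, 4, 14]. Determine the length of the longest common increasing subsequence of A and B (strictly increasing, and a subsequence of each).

For each value that appears in both, track the longest common increasing run ending there.
The best achievable length is 8; one witness is 3, 4, 5, 9, 11, 12, 13, 17 (A-positions 1,2,3,5,6,7,8,10, B-positions 2,3,6,7,8,10,11,12).

8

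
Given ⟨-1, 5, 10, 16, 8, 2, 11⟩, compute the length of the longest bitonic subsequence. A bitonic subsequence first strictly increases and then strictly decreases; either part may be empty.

6

Let inc[i] be the LIS ending at i and dec[i] the longest strictly decreasing subsequence starting at i. inc = [1, 2, 3, 4, 3, 2, 4], dec = [1, 2, 3, 3, 2, 1, 1].
max_i inc[i]+dec[i]−1 = 6, with one witness -1, 5, 10, 16, 8, 2.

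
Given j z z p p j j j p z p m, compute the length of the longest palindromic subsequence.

7

One longest palindromic subsequence is ppjjjpp (positions 4,5,6,7,8,9,11); it reads the same forward and backward, and the interval DP gives dp[1][12] = 7.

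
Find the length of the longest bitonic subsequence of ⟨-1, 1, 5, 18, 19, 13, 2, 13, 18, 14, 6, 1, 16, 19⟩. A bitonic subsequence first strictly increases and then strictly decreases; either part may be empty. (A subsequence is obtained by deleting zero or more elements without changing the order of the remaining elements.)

9

Let inc[i] be the LIS ending at i and dec[i] the longest strictly decreasing subsequence starting at i. inc = [1, 2, 3, 4, 5, 4, 3, 4, 5, 5, 4, 2, 6, 7], dec = [1, 1, 3, 4, 5, 3, 2, 3, 4, 3, 2, 1, 1, 1].
max_i inc[i]+dec[i]−1 = 9, with one witness -1, 1, 5, 18, 19, 18, 14, 6, 1.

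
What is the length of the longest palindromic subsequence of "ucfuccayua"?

5

One longest palindromic subsequence is ucccu (positions 1,2,5,6,9); it reads the same forward and backward, and the interval DP gives dp[1][10] = 5.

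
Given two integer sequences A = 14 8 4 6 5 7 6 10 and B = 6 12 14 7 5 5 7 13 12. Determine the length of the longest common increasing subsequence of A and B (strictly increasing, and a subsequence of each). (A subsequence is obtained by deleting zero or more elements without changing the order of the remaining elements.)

2

A longest common strictly increasing subsequence is 6, 7 (length 2); it appears in order in both A and B, and no longer such subsequence exists.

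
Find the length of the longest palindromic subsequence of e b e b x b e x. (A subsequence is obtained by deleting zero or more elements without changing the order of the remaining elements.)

5

One longest palindromic subsequence is ebxbe (positions 3,4,5,6,7); it reads the same forward and backward, and the interval DP gives dp[1][8] = 5.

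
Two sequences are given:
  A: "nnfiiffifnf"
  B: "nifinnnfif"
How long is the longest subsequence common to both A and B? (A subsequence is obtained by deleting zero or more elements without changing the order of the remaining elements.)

6

Backtracking the LCS table gives one alignment: n (A1,B1) → f (A3,B3) → i (A4,B4) → f (A7,B8) → i (A8,B9) → f (A11,B10).
So the longest common subsequence has length 6.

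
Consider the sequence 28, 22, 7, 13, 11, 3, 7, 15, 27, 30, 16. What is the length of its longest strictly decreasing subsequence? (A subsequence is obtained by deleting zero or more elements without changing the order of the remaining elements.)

Let dp[i] be the longest decreasing subsequence ending at position i. Then dp = [1, 2, 3, 3, 4, 5, 5, 3, 2, 1, 3].
The maximum is 5; one witness is 28, 22, 13, 11, 3 at positions 1,2,4,5,6.

5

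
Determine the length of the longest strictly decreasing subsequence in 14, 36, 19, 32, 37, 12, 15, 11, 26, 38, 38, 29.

One longest decreasing subsequence is 36, 19, 12, 11 (positions 2,3,6,8), of length 4; no longer one exists.

4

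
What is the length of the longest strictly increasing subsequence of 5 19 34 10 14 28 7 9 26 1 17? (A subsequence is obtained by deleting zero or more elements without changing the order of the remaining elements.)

4

One longest increasing subsequence is 5, 10, 14, 28 (positions 1,4,5,6), of length 4; no longer one exists.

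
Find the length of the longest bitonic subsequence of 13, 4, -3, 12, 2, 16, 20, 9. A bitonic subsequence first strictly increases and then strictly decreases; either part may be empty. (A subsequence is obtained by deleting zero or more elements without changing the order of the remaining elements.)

5

Let inc[i] be the LIS ending at i and dec[i] the longest strictly decreasing subsequence starting at i. inc = [1, 1, 1, 2, 2, 3, 4, 3], dec = [3, 2, 1, 2, 1, 2, 2, 1].
max_i inc[i]+dec[i]−1 = 5, with one witness 4, 12, 16, 20, 9.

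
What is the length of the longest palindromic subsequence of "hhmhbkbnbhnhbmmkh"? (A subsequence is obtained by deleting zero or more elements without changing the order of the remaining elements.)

9

Using dp[i][j] = 2 + dp[i+1][j−1] if the ends match, else max(dp[i+1][j], dp[i][j−1]):
dp[1][17] = 9. A witness is hkbhnhbkh at positions 1,6,9,10,11,12,13,16,17.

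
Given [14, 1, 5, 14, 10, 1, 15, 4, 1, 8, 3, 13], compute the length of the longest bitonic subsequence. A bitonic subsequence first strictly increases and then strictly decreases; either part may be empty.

6

Let inc[i] be the LIS ending at i and dec[i] the longest strictly decreasing subsequence starting at i. inc = [1, 1, 2, 3, 3, 1, 4, 2, 1, 3, 2, 4], dec = [4, 1, 3, 4, 3, 1, 3, 2, 1, 2, 1, 1].
max_i inc[i]+dec[i]−1 = 6, with one witness 1, 5, 14, 10, 8, 3.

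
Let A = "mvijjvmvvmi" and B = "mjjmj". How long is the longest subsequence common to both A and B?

4

A longest common subsequence is mjjm (length 4); the LCS DP confirms no longer common subsequence exists.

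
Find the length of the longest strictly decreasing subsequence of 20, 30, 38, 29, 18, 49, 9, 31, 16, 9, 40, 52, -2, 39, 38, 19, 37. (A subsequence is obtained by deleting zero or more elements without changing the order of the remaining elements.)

One longest decreasing subsequence is 30, 29, 18, 16, 9, -2 (positions 2,4,5,9,10,13), of length 6; no longer one exists.

6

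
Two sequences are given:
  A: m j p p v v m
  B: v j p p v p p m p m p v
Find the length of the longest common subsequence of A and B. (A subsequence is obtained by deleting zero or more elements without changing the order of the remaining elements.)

5

Backtracking the LCS table gives one alignment: j (A2,B2) → p (A3,B3) → p (A4,B4) → v (A5,B5) → v (A6,B12).
So the longest common subsequence has length 5.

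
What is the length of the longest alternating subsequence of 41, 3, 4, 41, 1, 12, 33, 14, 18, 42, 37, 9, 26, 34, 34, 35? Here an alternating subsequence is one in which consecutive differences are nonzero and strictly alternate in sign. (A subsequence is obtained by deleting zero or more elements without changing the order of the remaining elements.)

9

Track the best alternating length ending on an up-step vs a down-step at each position: up/down = 1/1, 1/2, 3/2, 3/1, 1/4, 5/4, 5/4, 5/6, 7/6, 7/1, 7/8, 5/8, 9/8, 9/8, 9/8, 9/8.
The maximum over both is 9; one such subsequence is 41, 3, 4, 1, 33, 14, 18, 9, 26.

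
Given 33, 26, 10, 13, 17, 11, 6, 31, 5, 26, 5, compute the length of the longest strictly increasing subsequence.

4

Let dp[i] be the longest increasing subsequence ending at position i. Then dp = [1, 1, 1, 2, 3, 2, 1, 4, 1, 4, 1].
The maximum is 4; one witness is 10, 13, 17, 31 at positions 3,4,5,8.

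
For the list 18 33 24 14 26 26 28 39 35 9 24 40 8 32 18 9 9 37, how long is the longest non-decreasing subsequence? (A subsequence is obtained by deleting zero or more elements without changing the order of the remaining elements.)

Scanning left to right, the best length ending at each element is: 18→1, 33→2, 24→2, 14→1, 26→3, 26→4, 28→5, 39→6, 35→6, 9→1, 24→3, 40→7, 8→1, 32→6, 18→2, 9→2, 9→3, 37→7.
So the longest non-decreasing subsequence has length 7, e.g. 18, 24, 26, 26, 28, 39, 40.

7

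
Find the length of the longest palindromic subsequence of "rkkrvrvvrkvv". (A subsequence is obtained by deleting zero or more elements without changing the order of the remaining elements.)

7

Using dp[i][j] = 2 + dp[i+1][j−1] if the ends match, else max(dp[i+1][j], dp[i][j−1]):
dp[1][12] = 7. A witness is krvvvrk at positions 3,4,5,7,8,9,10.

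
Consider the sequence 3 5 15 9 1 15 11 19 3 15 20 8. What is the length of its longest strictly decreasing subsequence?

Let dp[i] be the longest decreasing subsequence ending at position i. Then dp = [1, 1, 1, 2, 3, 1, 2, 1, 3, 2, 1, 3].
The maximum is 3; one witness is 15, 9, 1 at positions 3,4,5.

3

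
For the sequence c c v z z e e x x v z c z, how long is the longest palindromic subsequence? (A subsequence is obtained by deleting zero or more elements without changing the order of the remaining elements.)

One longest palindromic subsequence is zzxxzz (positions 4,5,8,9,11,13); it reads the same forward and backward, and the interval DP gives dp[1][13] = 6.

6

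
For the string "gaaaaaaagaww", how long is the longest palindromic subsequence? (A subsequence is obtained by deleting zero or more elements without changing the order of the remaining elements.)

One longest palindromic subsequence is gaaaaaaag (positions 1,2,3,4,5,6,7,8,9); it reads the same forward and backward, and the interval DP gives dp[1][12] = 9.

9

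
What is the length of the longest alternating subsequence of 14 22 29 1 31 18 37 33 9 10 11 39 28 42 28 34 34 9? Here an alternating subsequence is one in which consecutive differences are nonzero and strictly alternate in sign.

A longest alternating subsequence is 14, 22, 1, 31, 18, 37, 33, 39, 28, 42, 28, 34, 9 (positions 1,2,4,5,6,7,8,12,13,14,15,16,18); its 12 consecutive differences strictly alternate in sign, and length 13 is optimal.

13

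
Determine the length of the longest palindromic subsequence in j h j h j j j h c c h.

7

One longest palindromic subsequence is hhjjjhh (positions 2,4,5,6,7,8,11); it reads the same forward and backward, and the interval DP gives dp[1][11] = 7.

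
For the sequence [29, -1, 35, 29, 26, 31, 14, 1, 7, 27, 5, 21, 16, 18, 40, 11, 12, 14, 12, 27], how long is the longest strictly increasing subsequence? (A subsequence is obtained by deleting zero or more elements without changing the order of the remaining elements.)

Scanning left to right, the best length ending at each element is: 29→1, -1→1, 35→2, 29→2, 26→2, 31→3, 14→2, 1→2, 7→3, 27→4, 5→3, 21→4, 16→4, 18→5, 40→6, 11→4, 12→5, 14→6, 12→5, 27→7.
So the longest increasing subsequence has length 7, e.g. -1, 1, 7, 11, 12, 14, 27.

7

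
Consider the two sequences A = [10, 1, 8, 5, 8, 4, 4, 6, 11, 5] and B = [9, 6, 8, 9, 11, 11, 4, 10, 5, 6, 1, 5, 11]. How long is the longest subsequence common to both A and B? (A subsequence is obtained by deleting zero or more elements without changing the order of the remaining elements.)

4

A longest common subsequence is 10, 1, 5, 11 (length 4); the LCS DP confirms no longer common subsequence exists.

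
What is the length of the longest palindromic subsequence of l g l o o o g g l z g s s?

7

One longest palindromic subsequence is glooolg (positions 2,3,4,5,6,9,11); it reads the same forward and backward, and the interval DP gives dp[1][13] = 7.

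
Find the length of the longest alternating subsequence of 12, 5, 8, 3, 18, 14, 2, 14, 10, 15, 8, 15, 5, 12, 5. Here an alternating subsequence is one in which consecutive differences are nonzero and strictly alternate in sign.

14

Track the best alternating length ending on an up-step vs a down-step at each position: up/down = 1/1, 1/2, 3/2, 1/4, 5/1, 5/6, 1/6, 7/6, 7/8, 9/6, 7/10, 11/6, 7/12, 13/12, 7/14.
The maximum over both is 14; one such subsequence is 12, 5, 8, 3, 18, 2, 14, 10, 15, 8, 15, 5, 12, 5.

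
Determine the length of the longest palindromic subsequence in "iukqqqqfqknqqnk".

9

Using dp[i][j] = 2 + dp[i+1][j−1] if the ends match, else max(dp[i+1][j], dp[i][j−1]):
dp[1][15] = 9. A witness is kqqqfqqqk at positions 3,5,6,7,8,9,12,13,15.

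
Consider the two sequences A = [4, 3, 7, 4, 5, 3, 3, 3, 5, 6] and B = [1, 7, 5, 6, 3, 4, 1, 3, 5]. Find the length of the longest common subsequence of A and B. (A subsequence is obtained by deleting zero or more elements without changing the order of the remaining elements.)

5

A longest common subsequence is 7, 5, 3, 3, 5 (length 5); the LCS DP confirms no longer common subsequence exists.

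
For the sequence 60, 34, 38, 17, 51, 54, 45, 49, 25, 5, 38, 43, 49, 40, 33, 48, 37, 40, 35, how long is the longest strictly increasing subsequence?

5

Let dp[i] be the longest increasing subsequence ending at position i. Then dp = [1, 1, 2, 1, 3, 4, 3, 4, 2, 1, 3, 4, 5, 4, 3, 5, 4, 5, 4].
The maximum is 5; one witness is 17, 25, 38, 43, 49 at positions 4,9,11,12,13.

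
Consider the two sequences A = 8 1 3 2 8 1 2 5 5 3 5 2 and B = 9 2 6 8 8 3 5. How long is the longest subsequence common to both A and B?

A longest common subsequence is 8, 8, 3, 5 (length 4); the LCS DP confirms no longer common subsequence exists.

4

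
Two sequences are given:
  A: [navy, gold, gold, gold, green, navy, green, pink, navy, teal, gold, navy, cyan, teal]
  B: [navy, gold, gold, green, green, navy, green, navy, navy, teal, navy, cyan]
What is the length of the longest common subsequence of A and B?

10

Backtracking the LCS table gives one alignment: navy (A1,B1) → gold (A2,B2) → gold (A3,B3) → green (A5,B5) → navy (A6,B6) → green (A7,B7) → navy (A9,B9) → teal (A10,B10) → navy (A12,B11) → cyan (A13,B12).
So the longest common subsequence has length 10.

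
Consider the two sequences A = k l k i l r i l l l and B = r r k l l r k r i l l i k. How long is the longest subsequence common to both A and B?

7

A longest common subsequence is klkrill (length 7); the LCS DP confirms no longer common subsequence exists.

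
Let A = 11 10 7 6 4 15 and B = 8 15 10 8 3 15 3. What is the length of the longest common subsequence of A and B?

2

Backtracking the LCS table gives one alignment: 10 (A2,B3) → 15 (A6,B6).
So the longest common subsequence has length 2.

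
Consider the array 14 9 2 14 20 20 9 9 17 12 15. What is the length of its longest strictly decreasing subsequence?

One longest decreasing subsequence is 14, 9, 2 (positions 1,2,3), of length 3; no longer one exists.

3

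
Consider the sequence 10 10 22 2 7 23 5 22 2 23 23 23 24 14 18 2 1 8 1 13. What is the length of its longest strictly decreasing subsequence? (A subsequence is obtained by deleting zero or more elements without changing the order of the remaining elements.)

5

Let dp[i] be the longest decreasing subsequence ending at position i. Then dp = [1, 1, 1, 2, 2, 1, 3, 2, 4, 1, 1, 1, 1, 3, 3, 4, 5, 4, 5, 4].
The maximum is 5; one witness is 10, 7, 5, 2, 1 at positions 1,5,7,9,17.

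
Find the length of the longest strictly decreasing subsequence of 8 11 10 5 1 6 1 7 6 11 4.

Let dp[i] be the longest decreasing subsequence ending at position i. Then dp = [1, 1, 2, 3, 4, 3, 4, 3, 4, 1, 5].
The maximum is 5; one witness is 11, 10, 7, 6, 4 at positions 2,3,8,9,11.

5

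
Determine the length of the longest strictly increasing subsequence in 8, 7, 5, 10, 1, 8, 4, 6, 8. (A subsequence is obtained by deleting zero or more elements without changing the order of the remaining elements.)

Scanning left to right, the best length ending at each element is: 8→1, 7→1, 5→1, 10→2, 1→1, 8→2, 4→2, 6→3, 8→4.
So the longest increasing subsequence has length 4, e.g. 1, 4, 6, 8.

4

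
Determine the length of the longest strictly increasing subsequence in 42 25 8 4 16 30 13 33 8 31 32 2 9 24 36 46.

7

Scanning left to right, the best length ending at each element is: 42→1, 25→1, 8→1, 4→1, 16→2, 30→3, 13→2, 33→4, 8→2, 31→4, 32→5, 2→1, 9→3, 24→4, 36→6, 46→7.
So the longest increasing subsequence has length 7, e.g. 8, 16, 30, 31, 32, 36, 46.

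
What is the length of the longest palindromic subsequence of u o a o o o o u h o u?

8

One longest palindromic subsequence is uoooooou (positions 1,2,4,5,6,7,10,11); it reads the same forward and backward, and the interval DP gives dp[1][11] = 8.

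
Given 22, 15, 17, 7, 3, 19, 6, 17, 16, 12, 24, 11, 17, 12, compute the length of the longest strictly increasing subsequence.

Let dp[i] be the longest increasing subsequence ending at position i. Then dp = [1, 1, 2, 1, 1, 3, 2, 3, 3, 3, 4, 3, 4, 4].
The maximum is 4; one witness is 15, 17, 19, 24 at positions 2,3,6,11.

4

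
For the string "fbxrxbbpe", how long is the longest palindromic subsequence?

5

One longest palindromic subsequence is bxrxb (positions 2,3,4,5,7); it reads the same forward and backward, and the interval DP gives dp[1][9] = 5.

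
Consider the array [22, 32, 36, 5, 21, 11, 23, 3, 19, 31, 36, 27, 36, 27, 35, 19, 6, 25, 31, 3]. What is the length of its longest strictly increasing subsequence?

5

One longest increasing subsequence is 5, 21, 23, 31, 36 (positions 4,5,7,10,11), of length 5; no longer one exists.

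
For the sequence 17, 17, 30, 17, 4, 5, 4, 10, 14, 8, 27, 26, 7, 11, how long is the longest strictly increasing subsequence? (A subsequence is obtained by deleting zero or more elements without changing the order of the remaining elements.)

5

Scanning left to right, the best length ending at each element is: 17→1, 17→1, 30→2, 17→1, 4→1, 5→2, 4→1, 10→3, 14→4, 8→3, 27→5, 26→5, 7→3, 11→4.
So the longest increasing subsequence has length 5, e.g. 4, 5, 10, 14, 27.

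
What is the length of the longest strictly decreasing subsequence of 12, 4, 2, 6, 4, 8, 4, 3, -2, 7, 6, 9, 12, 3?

5

Let dp[i] be the longest decreasing subsequence ending at position i. Then dp = [1, 2, 3, 2, 3, 2, 3, 4, 5, 3, 4, 2, 1, 5].
The maximum is 5; one witness is 12, 6, 4, 3, -2 at positions 1,4,5,8,9.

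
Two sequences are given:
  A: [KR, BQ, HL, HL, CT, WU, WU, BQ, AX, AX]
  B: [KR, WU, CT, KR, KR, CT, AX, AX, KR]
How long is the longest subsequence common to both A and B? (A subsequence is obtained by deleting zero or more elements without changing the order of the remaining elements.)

Backtracking the LCS table gives one alignment: KR (A1,B5) → CT (A5,B6) → AX (A9,B7) → AX (A10,B8).
So the longest common subsequence has length 4.

4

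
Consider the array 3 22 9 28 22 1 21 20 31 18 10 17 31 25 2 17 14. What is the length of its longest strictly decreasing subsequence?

7

One longest decreasing subsequence is 28, 22, 21, 20, 18, 10, 2 (positions 4,5,7,8,10,11,15), of length 7; no longer one exists.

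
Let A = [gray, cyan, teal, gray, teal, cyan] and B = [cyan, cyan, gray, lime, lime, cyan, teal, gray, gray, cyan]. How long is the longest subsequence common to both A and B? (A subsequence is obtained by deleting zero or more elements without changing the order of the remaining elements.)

A longest common subsequence is gray, cyan, teal, gray, cyan (length 5); the LCS DP confirms no longer common subsequence exists.

5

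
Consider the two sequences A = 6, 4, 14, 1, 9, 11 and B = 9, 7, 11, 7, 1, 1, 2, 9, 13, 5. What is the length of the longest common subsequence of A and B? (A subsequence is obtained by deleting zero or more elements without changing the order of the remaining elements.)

2

Backtracking the LCS table gives one alignment: 1 (A4,B6) → 9 (A5,B8).
So the longest common subsequence has length 2.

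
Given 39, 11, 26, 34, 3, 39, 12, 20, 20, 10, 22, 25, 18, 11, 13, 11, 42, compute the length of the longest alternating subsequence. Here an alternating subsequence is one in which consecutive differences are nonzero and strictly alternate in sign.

A longest alternating subsequence is 39, 11, 26, 3, 39, 12, 20, 10, 22, 11, 13, 11, 42 (positions 1,2,3,5,6,7,8,10,11,14,15,16,17); its 12 consecutive differences strictly alternate in sign, and length 13 is optimal.

13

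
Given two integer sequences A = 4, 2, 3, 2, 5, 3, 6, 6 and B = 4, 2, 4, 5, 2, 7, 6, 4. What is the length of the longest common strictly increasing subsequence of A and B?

3

For each value that appears in both, track the longest common increasing run ending there.
The best achievable length is 3; one witness is 4, 5, 6 (A-positions 1,5,7, B-positions 1,4,7).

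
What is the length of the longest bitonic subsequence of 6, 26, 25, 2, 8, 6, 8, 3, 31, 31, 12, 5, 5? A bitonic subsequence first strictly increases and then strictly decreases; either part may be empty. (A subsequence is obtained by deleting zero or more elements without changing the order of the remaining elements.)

Let inc[i] be the LIS ending at i and dec[i] the longest strictly decreasing subsequence starting at i. inc = [1, 2, 2, 1, 2, 2, 3, 2, 4, 4, 4, 3, 3], dec = [2, 5, 4, 1, 3, 2, 2, 1, 3, 3, 2, 1, 1].
max_i inc[i]+dec[i]−1 = 6, with one witness 6, 26, 25, 8, 6, 5.

6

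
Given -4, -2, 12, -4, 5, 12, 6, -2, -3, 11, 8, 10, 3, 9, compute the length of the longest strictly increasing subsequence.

6

Let dp[i] be the longest increasing subsequence ending at position i. Then dp = [1, 2, 3, 1, 3, 4, 4, 2, 2, 5, 5, 6, 3, 6].
The maximum is 6; one witness is -4, -2, 5, 6, 8, 10 at positions 1,2,5,7,11,12.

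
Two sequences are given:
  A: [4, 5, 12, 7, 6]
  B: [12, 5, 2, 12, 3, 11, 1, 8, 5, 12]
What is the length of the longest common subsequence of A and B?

A longest common subsequence is 5, 12 (length 2); the LCS DP confirms no longer common subsequence exists.

2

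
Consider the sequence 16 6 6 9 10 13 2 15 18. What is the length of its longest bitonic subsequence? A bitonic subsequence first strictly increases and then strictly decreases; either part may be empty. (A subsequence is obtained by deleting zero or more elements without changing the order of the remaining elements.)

6

One longest bitonic subsequence is 6, 9, 10, 13, 15, 18 (positions 2,4,5,6,8,9): it rises to 18 then falls. Length 6 is optimal.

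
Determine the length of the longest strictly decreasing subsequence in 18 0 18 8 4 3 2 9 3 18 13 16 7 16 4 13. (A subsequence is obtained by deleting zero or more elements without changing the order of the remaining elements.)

5

Scanning left to right, the best length ending at each element is: 18→1, 0→2, 18→1, 8→2, 4→3, 3→4, 2→5, 9→2, 3→4, 18→1, 13→2, 16→2, 7→3, 16→2, 4→4, 13→3.
So the longest decreasing subsequence has length 5, e.g. 18, 8, 4, 3, 2.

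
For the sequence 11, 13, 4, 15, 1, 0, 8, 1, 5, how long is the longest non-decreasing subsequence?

3

Let dp[i] be the longest non-decreasing subsequence ending at position i. Then dp = [1, 2, 1, 3, 1, 1, 2, 2, 3].
The maximum is 3; one witness is 11, 13, 15 at positions 1,2,4.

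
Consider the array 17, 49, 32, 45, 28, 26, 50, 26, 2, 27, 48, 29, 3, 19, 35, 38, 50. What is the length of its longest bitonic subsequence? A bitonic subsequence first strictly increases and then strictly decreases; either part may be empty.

Let inc[i] be the LIS ending at i and dec[i] the longest strictly decreasing subsequence starting at i. inc = [1, 2, 2, 3, 2, 2, 4, 2, 1, 3, 4, 4, 2, 3, 5, 6, 7], dec = [2, 5, 4, 4, 3, 2, 4, 2, 1, 2, 3, 2, 1, 1, 1, 1, 1].
max_i inc[i]+dec[i]−1 = 7, with one witness 17, 32, 45, 50, 48, 29, 19.

7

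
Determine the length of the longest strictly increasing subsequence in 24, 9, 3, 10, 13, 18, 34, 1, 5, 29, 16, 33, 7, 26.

6

One longest increasing subsequence is 9, 10, 13, 18, 29, 33 (positions 2,4,5,6,10,12), of length 6; no longer one exists.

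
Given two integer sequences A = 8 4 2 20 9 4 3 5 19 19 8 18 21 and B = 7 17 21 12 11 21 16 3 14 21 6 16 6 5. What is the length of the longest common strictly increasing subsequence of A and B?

For each value that appears in both, track the longest common increasing run ending there.
The best achievable length is 2; one witness is 3, 21 (A-positions 7,13, B-positions 8,10).

2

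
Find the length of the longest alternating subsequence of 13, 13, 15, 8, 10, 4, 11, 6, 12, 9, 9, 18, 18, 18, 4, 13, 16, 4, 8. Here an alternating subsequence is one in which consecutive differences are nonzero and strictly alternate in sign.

14

A longest alternating subsequence is 13, 15, 8, 10, 4, 11, 6, 12, 9, 18, 4, 13, 4, 8 (positions 1,3,4,5,6,7,8,9,10,12,15,16,18,19); its 13 consecutive differences strictly alternate in sign, and length 14 is optimal.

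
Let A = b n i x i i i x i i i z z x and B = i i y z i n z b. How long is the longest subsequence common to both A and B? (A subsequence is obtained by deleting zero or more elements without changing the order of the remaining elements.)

4

Backtracking the LCS table gives one alignment: i (A3,B1) → i (A5,B2) → i (A6,B5) → z (A12,B7).
So the longest common subsequence has length 4.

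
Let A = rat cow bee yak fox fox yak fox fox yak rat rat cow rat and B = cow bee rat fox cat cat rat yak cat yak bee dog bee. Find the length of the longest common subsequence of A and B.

5

A longest common subsequence is cow, bee, fox, yak, yak (length 5); the LCS DP confirms no longer common subsequence exists.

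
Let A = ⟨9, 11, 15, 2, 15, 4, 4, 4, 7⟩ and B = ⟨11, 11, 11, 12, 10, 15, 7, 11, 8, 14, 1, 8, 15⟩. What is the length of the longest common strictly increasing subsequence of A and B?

2

A longest common strictly increasing subsequence is 11, 15 (length 2); it appears in order in both A and B, and no longer such subsequence exists.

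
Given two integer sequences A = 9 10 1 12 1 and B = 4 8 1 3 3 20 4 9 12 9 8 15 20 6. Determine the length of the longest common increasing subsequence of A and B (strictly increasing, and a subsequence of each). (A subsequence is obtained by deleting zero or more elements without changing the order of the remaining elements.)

For each value that appears in both, track the longest common increasing run ending there.
The best achievable length is 2; one witness is 1, 12 (A-positions 3,4, B-positions 3,9).

2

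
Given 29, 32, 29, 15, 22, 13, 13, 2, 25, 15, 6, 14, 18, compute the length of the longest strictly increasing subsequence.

4

Let dp[i] be the longest increasing subsequence ending at position i. Then dp = [1, 2, 1, 1, 2, 1, 1, 1, 3, 2, 2, 3, 4].
The maximum is 4; one witness is 2, 6, 14, 18 at positions 8,11,12,13.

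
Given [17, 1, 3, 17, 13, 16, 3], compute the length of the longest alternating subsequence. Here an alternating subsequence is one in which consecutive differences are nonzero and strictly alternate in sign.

6

A longest alternating subsequence is 17, 1, 17, 13, 16, 3 (positions 1,2,4,5,6,7); its 5 consecutive differences strictly alternate in sign, and length 6 is optimal.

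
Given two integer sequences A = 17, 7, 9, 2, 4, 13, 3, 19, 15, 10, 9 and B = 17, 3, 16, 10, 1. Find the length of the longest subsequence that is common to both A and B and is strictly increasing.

For each value that appears in both, track the longest common increasing run ending there.
The best achievable length is 2; one witness is 3, 10 (A-positions 7,10, B-positions 2,4).

2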